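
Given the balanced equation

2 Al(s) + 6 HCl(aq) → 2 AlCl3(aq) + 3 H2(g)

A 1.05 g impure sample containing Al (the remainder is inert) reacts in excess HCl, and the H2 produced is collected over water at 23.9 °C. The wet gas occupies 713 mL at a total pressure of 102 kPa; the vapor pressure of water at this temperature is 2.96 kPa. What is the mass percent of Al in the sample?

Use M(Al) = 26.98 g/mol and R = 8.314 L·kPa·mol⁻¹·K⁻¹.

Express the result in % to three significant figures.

P(H2) = 102 − 2.96 = 99.04 kPa
n(H2) = PV/RT = (99.04 × 0.7130) / (8.314 × 297.05) = 0.02859 mol
n(Al) = (2/3) × 0.02859 = 0.01906 mol
m(Al) = 0.01906 × 26.98 = 0.5142 g
%Al = 0.5142 / 1.05 × 100 = 48.97%

49.0 %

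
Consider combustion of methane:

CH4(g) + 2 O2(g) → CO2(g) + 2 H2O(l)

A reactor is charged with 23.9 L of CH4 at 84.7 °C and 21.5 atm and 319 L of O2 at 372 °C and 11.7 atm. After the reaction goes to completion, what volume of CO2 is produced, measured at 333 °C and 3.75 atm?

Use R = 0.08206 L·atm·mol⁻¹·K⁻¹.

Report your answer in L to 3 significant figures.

n(CH4) = PV/RT = (21.5 × 23.9) / (0.08206 × 357.85) = 17.50 mol
n(O2) = PV/RT = (11.7 × 319) / (0.08206 × 645.15) = 70.50 mol
For 17.50 mol CH4, stoichiometry requires (2/1) × 17.50 = 35.00 mol O2; 70.50 mol is available, so CH4 is limiting.
n(CO2) = (1/1) × 17.50 = 17.50 mol
V(CO2) = nRT/P = 17.50 × 0.08206 × 606.15 / 3.75 = 232.1 L

232 L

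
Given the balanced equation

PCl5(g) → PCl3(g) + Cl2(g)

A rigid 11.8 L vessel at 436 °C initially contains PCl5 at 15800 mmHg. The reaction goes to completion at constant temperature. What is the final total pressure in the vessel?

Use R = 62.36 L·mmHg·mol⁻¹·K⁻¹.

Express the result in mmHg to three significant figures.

31600 mmHg

Rigid vessel, constant T ⇒ P scales with total gas moles (1 → 2).
P_final = (2/1) × 15800 = 31600 mmHg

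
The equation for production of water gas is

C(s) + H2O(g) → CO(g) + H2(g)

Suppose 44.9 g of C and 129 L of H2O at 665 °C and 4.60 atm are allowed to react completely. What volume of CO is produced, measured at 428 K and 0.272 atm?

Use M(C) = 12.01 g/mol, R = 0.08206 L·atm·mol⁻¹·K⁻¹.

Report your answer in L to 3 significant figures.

n(C) = 44.9 / 12.01 = 3.739 mol
n(H2O) = PV/RT = (4.60 × 129) / (0.08206 × 938.15) = 7.708 mol
For 3.739 mol C, stoichiometry requires (1/1) × 3.739 = 3.739 mol H2O; 7.708 mol is available, so C is limiting.
n(CO) = (1/1) × 3.739 = 3.739 mol
V(CO) = nRT/P = 3.739 × 0.08206 × 428 / 0.272 = 482.8 L

483 L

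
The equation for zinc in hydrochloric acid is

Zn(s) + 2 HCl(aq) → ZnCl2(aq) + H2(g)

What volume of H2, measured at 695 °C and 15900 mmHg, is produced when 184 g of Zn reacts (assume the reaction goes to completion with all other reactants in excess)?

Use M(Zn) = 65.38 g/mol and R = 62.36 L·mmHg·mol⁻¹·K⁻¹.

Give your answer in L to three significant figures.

n(Zn) = 184.0 / 65.38 = 2.814 mol
n(H2) = (1/1) × 2.814 = 2.814 mol
V = nRT/P = 2.814 × 62.36 × 968.15 / 15900 = 10.69 L

10.7 L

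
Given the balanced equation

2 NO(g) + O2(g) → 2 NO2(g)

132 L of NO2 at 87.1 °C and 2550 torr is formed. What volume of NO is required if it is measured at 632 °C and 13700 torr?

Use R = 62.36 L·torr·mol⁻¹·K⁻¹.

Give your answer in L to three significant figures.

n(NO2) = PV/RT = (2550 × 132) / (62.36 × 360.25) = 14.98 mol
n(NO) = (2/2) × 14.98 = 14.98 mol
V = nRT/P = 14.98 × 62.36 × 905.15 / 13700 = 61.72 L

61.7 L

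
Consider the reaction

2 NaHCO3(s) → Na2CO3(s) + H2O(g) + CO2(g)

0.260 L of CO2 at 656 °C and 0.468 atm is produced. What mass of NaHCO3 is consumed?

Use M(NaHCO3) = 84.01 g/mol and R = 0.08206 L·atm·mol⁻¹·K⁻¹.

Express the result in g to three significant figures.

0.268 g

n(CO2) = PV/RT = (0.468 × 0.260) / (0.08206 × 929.15) = 0.001596 mol
n(NaHCO3) = (2/1) × 0.001596 = 0.003192 mol
m(NaHCO3) = 0.003192 × 84.01 = 0.2682 g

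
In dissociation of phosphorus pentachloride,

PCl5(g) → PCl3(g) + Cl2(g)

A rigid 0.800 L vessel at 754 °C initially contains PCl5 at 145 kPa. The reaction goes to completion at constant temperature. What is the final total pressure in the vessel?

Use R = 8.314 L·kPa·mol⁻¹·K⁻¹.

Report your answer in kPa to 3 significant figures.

Rigid vessel, constant T ⇒ P scales with total gas moles (1 → 2).
P_final = (2/1) × 145 = 290.0 kPa

290 kPa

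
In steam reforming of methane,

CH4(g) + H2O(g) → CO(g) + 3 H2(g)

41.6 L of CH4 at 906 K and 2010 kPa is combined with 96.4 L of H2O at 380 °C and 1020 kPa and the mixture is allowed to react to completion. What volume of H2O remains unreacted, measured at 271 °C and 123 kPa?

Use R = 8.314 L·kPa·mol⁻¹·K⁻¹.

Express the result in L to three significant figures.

258 L

n(CH4) = PV/RT = (2010 × 41.6) / (8.314 × 906) = 11.10 mol
n(H2O) = PV/RT = (1020 × 96.4) / (8.314 × 653.15) = 18.11 mol
For 11.10 mol CH4, stoichiometry requires (1/1) × 11.10 = 11.10 mol H2O; 18.11 mol is available, so CH4 is limiting.
n(H2O) consumed = (1/1) × 11.10 = 11.10 mol; remaining = 18.11 − 11.10 = 7.010 mol
V(H2O) = nRT/P = 7.010 × 8.314 × 544.15 / 123 = 257.8 L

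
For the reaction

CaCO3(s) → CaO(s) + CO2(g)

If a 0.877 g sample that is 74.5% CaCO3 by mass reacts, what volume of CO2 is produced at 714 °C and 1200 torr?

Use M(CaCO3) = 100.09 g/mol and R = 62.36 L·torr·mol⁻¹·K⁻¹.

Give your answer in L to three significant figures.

0.335 L

mass of CaCO3 = 0.877 × 74.5/100 = 0.6534 g
n(CaCO3) = 0.6534 / 100.09 = 0.006528 mol
n(CO2) = (1/1) × 0.006528 = 0.006528 mol
V = nRT/P = 0.006528 × 62.36 × 987.15 / 1200 = 0.3349 L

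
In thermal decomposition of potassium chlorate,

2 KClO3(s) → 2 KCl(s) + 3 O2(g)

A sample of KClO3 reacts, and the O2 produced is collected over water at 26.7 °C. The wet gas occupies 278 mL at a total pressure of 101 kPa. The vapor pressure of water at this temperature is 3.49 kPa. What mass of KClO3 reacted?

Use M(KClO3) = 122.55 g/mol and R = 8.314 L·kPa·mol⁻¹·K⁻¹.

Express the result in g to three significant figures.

0.888 g

P(O2) = 101 − 3.49 = 97.51 kPa
n(O2) = PV/RT = (97.51 × 0.2780) / (8.314 × 299.85) = 0.01087 mol
n(KClO3) = (2/3) × 0.01087 = 0.007247 mol
m(KClO3) = 0.007247 × 122.55 = 0.8881 g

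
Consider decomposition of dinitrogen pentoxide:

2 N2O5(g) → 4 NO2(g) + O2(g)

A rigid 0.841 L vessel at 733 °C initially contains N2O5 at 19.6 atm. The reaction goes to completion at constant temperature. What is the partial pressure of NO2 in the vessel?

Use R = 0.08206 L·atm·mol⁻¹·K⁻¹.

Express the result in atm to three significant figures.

39.2 atm

n(N2O5)₀ = PV/RT = (19.6 × 0.841) / (0.08206 × 1006.15) = 0.1996 mol
n(NO2) = (4/2) × 0.1996 = 0.3992 mol
P(NO2) = nRT/V = 0.3992 × 0.08206 × 1006.15 / 0.841 = 39.19 atm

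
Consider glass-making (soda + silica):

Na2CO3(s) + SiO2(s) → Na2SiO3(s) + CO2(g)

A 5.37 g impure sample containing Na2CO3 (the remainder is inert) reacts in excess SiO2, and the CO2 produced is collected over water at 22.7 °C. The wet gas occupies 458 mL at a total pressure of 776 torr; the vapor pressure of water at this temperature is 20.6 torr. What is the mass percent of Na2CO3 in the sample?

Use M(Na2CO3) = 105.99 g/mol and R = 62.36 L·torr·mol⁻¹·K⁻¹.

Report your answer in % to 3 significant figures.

37.0 %

P(CO2) = 776 − 20.6 = 755.4 torr
n(CO2) = PV/RT = (755.4 × 0.4580) / (62.36 × 295.85) = 0.01875 mol
n(Na2CO3) = (1/1) × 0.01875 = 0.01875 mol
m(Na2CO3) = 0.01875 × 105.99 = 1.987 g
%Na2CO3 = 1.987 / 5.37 × 100 = 37.00%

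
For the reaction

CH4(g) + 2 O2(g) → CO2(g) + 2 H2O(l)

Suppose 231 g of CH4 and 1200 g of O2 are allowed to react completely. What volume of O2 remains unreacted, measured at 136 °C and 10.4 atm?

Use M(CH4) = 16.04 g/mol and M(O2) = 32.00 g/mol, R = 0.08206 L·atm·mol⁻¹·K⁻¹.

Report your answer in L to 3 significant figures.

n(CH4) = 231 / 16.04 = 14.40 mol
n(O2) = 1200 / 32.00 = 37.50 mol
For 14.40 mol CH4, stoichiometry requires (2/1) × 14.40 = 28.80 mol O2; 37.50 mol is available, so CH4 is limiting.
n(O2) consumed = (2/1) × 14.40 = 28.80 mol; remaining = 37.50 − 28.80 = 8.700 mol
V(O2) = nRT/P = 8.700 × 0.08206 × 409.15 / 10.4 = 28.09 L

28.1 L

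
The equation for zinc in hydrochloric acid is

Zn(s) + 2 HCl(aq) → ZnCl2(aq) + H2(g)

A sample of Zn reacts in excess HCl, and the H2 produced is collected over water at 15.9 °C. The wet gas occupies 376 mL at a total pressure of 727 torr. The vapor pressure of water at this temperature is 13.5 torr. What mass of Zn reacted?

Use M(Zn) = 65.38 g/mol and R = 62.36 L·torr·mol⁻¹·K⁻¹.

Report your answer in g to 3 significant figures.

0.973 g

P(H2) = 727 − 13.5 = 713.5 torr
n(H2) = PV/RT = (713.5 × 0.3760) / (62.36 × 289.05) = 0.01488 mol
n(Zn) = (1/1) × 0.01488 = 0.01488 mol
m(Zn) = 0.01488 × 65.38 = 0.9729 g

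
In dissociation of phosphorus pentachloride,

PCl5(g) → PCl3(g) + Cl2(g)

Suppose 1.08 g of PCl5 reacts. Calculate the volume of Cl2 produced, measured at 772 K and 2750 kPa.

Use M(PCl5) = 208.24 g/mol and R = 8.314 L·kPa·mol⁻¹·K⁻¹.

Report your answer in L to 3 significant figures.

0.0121 L

n(PCl5) = 1.080 / 208.24 = 0.005186 mol
n(Cl2) = (1/1) × 0.005186 = 0.005186 mol
V = nRT/P = 0.005186 × 8.314 × 772 / 2750 = 0.01210 L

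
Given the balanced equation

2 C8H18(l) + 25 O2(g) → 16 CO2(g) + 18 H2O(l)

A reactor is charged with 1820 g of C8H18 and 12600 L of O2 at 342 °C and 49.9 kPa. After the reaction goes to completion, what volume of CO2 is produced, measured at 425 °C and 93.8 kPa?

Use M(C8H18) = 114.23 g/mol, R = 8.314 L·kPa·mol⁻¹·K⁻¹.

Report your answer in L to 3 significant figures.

n(C8H18) = 1820 / 114.23 = 15.93 mol
n(O2) = PV/RT = (49.9 × 12600) / (8.314 × 615.15) = 122.9 mol
For 15.93 mol C8H18, stoichiometry requires (25/2) × 15.93 = 199.1 mol O2; 122.9 mol is available, so O2 is limiting.
n(CO2) = (16/25) × 122.9 = 78.66 mol
V(CO2) = nRT/P = 78.66 × 8.314 × 698.15 / 93.8 = 4868 L

4870 L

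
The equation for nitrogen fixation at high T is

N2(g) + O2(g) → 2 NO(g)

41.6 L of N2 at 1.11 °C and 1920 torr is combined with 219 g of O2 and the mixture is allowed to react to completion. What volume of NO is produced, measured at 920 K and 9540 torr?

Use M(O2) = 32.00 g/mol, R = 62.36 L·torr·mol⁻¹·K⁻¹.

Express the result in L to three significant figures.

56.2 L

n(N2) = PV/RT = (1920 × 41.6) / (62.36 × 274.26) = 4.670 mol
n(O2) = 219 / 32.00 = 6.844 mol
For 4.670 mol N2, stoichiometry requires (1/1) × 4.670 = 4.670 mol O2; 6.844 mol is available, so N2 is limiting.
n(NO) = (2/1) × 4.670 = 9.340 mol
V(NO) = nRT/P = 9.340 × 62.36 × 920 / 9540 = 56.17 L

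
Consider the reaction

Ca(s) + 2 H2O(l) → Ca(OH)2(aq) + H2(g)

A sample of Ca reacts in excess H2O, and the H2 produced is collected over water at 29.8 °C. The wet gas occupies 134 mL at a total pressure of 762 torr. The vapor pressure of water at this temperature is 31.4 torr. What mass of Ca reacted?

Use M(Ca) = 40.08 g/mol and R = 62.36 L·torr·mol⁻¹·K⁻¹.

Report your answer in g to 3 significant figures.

0.208 g

P(H2) = 762 − 31.4 = 730.6 torr
n(H2) = PV/RT = (730.6 × 0.1340) / (62.36 × 302.95) = 0.005182 mol
n(Ca) = (1/1) × 0.005182 = 0.005182 mol
m(Ca) = 0.005182 × 40.08 = 0.2077 g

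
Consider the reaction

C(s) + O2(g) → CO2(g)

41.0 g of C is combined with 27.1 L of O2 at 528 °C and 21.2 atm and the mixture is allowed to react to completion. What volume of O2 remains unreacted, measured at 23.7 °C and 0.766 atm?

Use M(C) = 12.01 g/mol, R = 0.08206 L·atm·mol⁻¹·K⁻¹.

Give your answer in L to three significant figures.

n(C) = 41.0 / 12.01 = 3.414 mol
n(O2) = PV/RT = (21.2 × 27.1) / (0.08206 × 801.15) = 8.739 mol
For 3.414 mol C, stoichiometry requires (1/1) × 3.414 = 3.414 mol O2; 8.739 mol is available, so C is limiting.
n(O2) consumed = (1/1) × 3.414 = 3.414 mol; remaining = 8.739 − 3.414 = 5.325 mol
V(O2) = nRT/P = 5.325 × 0.08206 × 296.85 / 0.766 = 169.3 L

169 L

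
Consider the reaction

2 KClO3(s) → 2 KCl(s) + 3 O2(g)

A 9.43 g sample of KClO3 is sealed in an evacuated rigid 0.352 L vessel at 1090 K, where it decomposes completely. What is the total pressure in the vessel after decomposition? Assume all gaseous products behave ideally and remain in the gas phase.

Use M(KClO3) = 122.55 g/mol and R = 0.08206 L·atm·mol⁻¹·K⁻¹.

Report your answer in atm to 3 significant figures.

n(KClO3) = 9.43 / 122.55 = 0.07695 mol
n(gas produced) = (3/2) × 0.07695 = 0.1154 mol
P = nRT/V = 0.1154 × 0.08206 × 1090 / 0.352 = 29.32 atm

29.3 atm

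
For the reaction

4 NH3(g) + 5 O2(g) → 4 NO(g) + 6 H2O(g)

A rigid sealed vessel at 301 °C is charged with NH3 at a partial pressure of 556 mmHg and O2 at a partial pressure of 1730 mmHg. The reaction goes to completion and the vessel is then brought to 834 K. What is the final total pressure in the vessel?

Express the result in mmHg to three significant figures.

Because the vessel is rigid and T is held at 301 °C, work the stoichiometry in partial pressures (P_i = n_iRT/V).
P(O2) required for 556 mmHg of NH3 = (5/4) × 556 = 695.0 mmHg; available 1730 mmHg, so NH3 is limiting.
P(O2) remaining = 1730 − (5/4) × 556 = 1035 mmHg
P(gaseous products) = (4+6)/4 × 556 = 1390 mmHg
P_total at 301 °C = 1035 + 1390 = 2425 mmHg
Scaling to 834 K: P = 2425 × 834/574.15 = 3523 mmHg

3520 mmHg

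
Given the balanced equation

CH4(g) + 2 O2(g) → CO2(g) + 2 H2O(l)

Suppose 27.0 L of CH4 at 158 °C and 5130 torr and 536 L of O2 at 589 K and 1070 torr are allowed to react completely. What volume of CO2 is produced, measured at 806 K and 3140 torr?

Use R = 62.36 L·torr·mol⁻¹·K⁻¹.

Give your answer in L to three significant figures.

n(CH4) = PV/RT = (5130 × 27.0) / (62.36 × 431.15) = 5.152 mol
n(O2) = PV/RT = (1070 × 536) / (62.36 × 589) = 15.61 mol
For 5.152 mol CH4, stoichiometry requires (2/1) × 5.152 = 10.30 mol O2; 15.61 mol is available, so CH4 is limiting.
n(CO2) = (1/1) × 5.152 = 5.152 mol
V(CO2) = nRT/P = 5.152 × 62.36 × 806 / 3140 = 82.47 L

82.5 L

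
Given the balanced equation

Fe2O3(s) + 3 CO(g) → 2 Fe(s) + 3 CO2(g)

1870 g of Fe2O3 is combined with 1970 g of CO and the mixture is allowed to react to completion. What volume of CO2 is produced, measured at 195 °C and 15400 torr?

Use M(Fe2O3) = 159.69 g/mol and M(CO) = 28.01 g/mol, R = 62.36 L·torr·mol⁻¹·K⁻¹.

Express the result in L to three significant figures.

66.6 L

n(Fe2O3) = 1870 / 159.69 = 11.71 mol
n(CO) = 1970 / 28.01 = 70.33 mol
For 11.71 mol Fe2O3, stoichiometry requires (3/1) × 11.71 = 35.13 mol CO; 70.33 mol is available, so Fe2O3 is limiting.
n(CO2) = (3/1) × 11.71 = 35.13 mol
V(CO2) = nRT/P = 35.13 × 62.36 × 468.15 / 15400 = 66.60 L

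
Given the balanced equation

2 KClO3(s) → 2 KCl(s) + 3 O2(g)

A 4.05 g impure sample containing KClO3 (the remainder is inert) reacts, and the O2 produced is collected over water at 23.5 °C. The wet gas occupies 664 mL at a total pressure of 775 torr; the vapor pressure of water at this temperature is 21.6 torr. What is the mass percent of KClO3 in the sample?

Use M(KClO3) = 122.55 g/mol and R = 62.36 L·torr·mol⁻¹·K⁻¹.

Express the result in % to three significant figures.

54.6 %

P(O2) = 775 − 21.6 = 753.4 torr
n(O2) = PV/RT = (753.4 × 0.6640) / (62.36 × 296.65) = 0.02704 mol
n(KClO3) = (2/3) × 0.02704 = 0.01803 mol
m(KClO3) = 0.01803 × 122.55 = 2.210 g
%KClO3 = 2.210 / 4.05 × 100 = 54.57%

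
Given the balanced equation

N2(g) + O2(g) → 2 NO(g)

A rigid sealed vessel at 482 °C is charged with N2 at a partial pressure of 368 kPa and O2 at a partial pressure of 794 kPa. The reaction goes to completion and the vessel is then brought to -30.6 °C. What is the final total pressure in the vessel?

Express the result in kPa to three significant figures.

373 kPa

Because the vessel is rigid and T is held at 482 °C, work the stoichiometry in partial pressures (P_i = n_iRT/V).
P(O2) required for 368 kPa of N2 = (1/1) × 368 = 368.0 kPa; available 794 kPa, so N2 is limiting.
P(O2) remaining = 794 − (1/1) × 368 = 426.0 kPa
P(gaseous products) = (2)/1 × 368 = 736.0 kPa
P_total at 482 °C = 426.0 + 736.0 = 1162 kPa
Scaling to -30.6 °C: P = 1162 × 242.55/755.15 = 373.2 kPa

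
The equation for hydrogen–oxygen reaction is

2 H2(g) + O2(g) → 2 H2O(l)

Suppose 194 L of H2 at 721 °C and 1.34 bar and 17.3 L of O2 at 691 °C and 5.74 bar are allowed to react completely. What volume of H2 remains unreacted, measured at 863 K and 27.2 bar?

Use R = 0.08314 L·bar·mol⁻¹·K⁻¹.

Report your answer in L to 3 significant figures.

1.76 L

n(H2) = PV/RT = (1.34 × 194) / (0.08314 × 994.15) = 3.145 mol
n(O2) = PV/RT = (5.74 × 17.3) / (0.08314 × 964.15) = 1.239 mol
For 3.145 mol H2, stoichiometry requires (1/2) × 3.145 = 1.573 mol O2; 1.239 mol is available, so O2 is limiting.
n(H2) consumed = (2/1) × 1.239 = 2.478 mol; remaining = 3.145 − 2.478 = 0.6670 mol
V(H2) = nRT/P = 0.6670 × 0.08314 × 863 / 27.2 = 1.759 L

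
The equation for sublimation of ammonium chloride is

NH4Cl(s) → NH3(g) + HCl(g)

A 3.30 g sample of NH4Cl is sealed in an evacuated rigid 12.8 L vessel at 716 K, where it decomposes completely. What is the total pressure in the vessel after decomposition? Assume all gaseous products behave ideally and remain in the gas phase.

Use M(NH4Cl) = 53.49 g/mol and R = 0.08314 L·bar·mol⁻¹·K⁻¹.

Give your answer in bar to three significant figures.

0.574 bar

n(NH4Cl) = 3.30 / 53.49 = 0.06169 mol
n(gas produced) = (2/1) × 0.06169 = 0.1234 mol
P = nRT/V = 0.1234 × 0.08314 × 716 / 12.8 = 0.5739 bar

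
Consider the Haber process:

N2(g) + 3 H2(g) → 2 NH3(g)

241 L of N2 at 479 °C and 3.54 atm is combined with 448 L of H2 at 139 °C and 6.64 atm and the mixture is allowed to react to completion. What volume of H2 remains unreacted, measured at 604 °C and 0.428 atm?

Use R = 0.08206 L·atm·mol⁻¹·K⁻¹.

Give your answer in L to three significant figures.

n(N2) = PV/RT = (3.54 × 241) / (0.08206 × 752.15) = 13.82 mol
n(H2) = PV/RT = (6.64 × 448) / (0.08206 × 412.15) = 87.95 mol
For 13.82 mol N2, stoichiometry requires (3/1) × 13.82 = 41.46 mol H2; 87.95 mol is available, so N2 is limiting.
n(H2) consumed = (3/1) × 13.82 = 41.46 mol; remaining = 87.95 − 41.46 = 46.49 mol
V(H2) = nRT/P = 46.49 × 0.08206 × 877.15 / 0.428 = 7818 L

7820 L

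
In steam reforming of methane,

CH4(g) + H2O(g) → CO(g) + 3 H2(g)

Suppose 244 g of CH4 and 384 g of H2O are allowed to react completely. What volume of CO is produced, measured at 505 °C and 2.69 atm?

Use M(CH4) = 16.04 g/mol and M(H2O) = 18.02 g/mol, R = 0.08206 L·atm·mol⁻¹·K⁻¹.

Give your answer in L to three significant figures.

361 L

n(CH4) = 244 / 16.04 = 15.21 mol
n(H2O) = 384 / 18.02 = 21.31 mol
For 15.21 mol CH4, stoichiometry requires (1/1) × 15.21 = 15.21 mol H2O; 21.31 mol is available, so CH4 is limiting.
n(CO) = (1/1) × 15.21 = 15.21 mol
V(CO) = nRT/P = 15.21 × 0.08206 × 778.15 / 2.69 = 361.1 L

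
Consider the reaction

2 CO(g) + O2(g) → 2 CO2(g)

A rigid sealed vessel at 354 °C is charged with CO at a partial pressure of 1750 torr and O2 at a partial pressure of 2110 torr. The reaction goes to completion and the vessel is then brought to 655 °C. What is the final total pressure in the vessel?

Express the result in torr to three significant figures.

At constant V, partial pressures at 354 °C are proportional to moles, so apply stoichiometry directly to pressures.
P(O2) required for 1750 torr of CO = (1/2) × 1750 = 875.0 torr; available 2110 torr, so CO is limiting.
P(O2) remaining = 2110 − (1/2) × 1750 = 1235 torr
P(gaseous products) = (2)/2 × 1750 = 1750 torr
P_total at 354 °C = 1235 + 1750 = 2985 torr
Scaling to 655 °C: P = 2985 × 928.15/627.15 = 4418 torr

4420 torr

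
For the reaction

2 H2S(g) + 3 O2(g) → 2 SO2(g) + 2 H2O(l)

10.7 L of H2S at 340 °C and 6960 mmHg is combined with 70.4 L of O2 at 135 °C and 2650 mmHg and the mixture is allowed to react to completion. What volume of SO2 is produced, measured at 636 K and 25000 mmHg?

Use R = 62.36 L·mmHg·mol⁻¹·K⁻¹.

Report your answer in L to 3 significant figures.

n(H2S) = PV/RT = (6960 × 10.7) / (62.36 × 613.15) = 1.948 mol
n(O2) = PV/RT = (2650 × 70.4) / (62.36 × 408.15) = 7.330 mol
For 1.948 mol H2S, stoichiometry requires (3/2) × 1.948 = 2.922 mol O2; 7.330 mol is available, so H2S is limiting.
n(SO2) = (2/2) × 1.948 = 1.948 mol
V(SO2) = nRT/P = 1.948 × 62.36 × 636 / 25000 = 3.090 L

3.09 L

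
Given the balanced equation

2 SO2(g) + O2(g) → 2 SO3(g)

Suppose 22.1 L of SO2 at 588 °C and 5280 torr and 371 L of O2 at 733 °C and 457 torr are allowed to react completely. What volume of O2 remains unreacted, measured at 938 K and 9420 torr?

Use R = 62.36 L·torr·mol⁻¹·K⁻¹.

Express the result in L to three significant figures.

n(SO2) = PV/RT = (5280 × 22.1) / (62.36 × 861.15) = 2.173 mol
n(O2) = PV/RT = (457 × 371) / (62.36 × 1006.15) = 2.702 mol
For 2.173 mol SO2, stoichiometry requires (1/2) × 2.173 = 1.087 mol O2; 2.702 mol is available, so SO2 is limiting.
n(O2) consumed = (1/2) × 2.173 = 1.087 mol; remaining = 2.702 − 1.087 = 1.615 mol
V(O2) = nRT/P = 1.615 × 62.36 × 938 / 9420 = 10.03 L

10.0 L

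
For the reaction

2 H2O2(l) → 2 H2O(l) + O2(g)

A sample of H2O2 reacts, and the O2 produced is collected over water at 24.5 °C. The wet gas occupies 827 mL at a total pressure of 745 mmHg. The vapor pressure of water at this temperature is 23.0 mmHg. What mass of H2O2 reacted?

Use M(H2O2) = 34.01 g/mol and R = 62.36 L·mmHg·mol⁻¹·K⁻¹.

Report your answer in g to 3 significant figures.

2.19 g

P(O2) = 745 − 23.0 = 722.0 mmHg
n(O2) = PV/RT = (722.0 × 0.8270) / (62.36 × 297.65) = 0.03217 mol
n(H2O2) = (2/1) × 0.03217 = 0.06434 mol
m(H2O2) = 0.06434 × 34.01 = 2.188 g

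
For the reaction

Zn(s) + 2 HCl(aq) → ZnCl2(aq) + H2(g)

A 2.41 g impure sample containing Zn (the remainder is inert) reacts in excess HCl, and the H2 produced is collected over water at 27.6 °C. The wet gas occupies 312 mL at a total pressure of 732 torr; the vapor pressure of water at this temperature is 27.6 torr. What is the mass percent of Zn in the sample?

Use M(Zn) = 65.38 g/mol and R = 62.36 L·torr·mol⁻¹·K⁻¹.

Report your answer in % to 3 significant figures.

P(H2) = 732 − 27.6 = 704.4 torr
n(H2) = PV/RT = (704.4 × 0.3120) / (62.36 × 300.75) = 0.01172 mol
n(Zn) = (1/1) × 0.01172 = 0.01172 mol
m(Zn) = 0.01172 × 65.38 = 0.7663 g
%Zn = 0.7663 / 2.41 × 100 = 31.80%

31.8 %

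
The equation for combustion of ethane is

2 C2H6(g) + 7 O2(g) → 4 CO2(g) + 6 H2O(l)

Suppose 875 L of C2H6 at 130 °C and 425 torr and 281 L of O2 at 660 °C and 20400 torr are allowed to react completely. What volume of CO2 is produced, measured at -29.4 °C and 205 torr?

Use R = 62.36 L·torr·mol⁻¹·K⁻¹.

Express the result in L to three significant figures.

2190 L

n(C2H6) = PV/RT = (425 × 875) / (62.36 × 403.15) = 14.79 mol
n(O2) = PV/RT = (20400 × 281) / (62.36 × 933.15) = 98.51 mol
For 14.79 mol C2H6, stoichiometry requires (7/2) × 14.79 = 51.77 mol O2; 98.51 mol is available, so C2H6 is limiting.
n(CO2) = (4/2) × 14.79 = 29.58 mol
V(CO2) = nRT/P = 29.58 × 62.36 × 243.75 / 205 = 2193 L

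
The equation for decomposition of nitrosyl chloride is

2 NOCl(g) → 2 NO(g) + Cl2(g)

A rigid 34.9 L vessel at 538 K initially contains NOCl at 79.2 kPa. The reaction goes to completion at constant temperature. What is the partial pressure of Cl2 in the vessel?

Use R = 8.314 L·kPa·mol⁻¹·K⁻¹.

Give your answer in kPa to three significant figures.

39.6 kPa

n(NOCl)₀ = PV/RT = (79.2 × 34.9) / (8.314 × 538) = 0.6180 mol
n(Cl2) = (1/2) × 0.6180 = 0.3090 mol
P(Cl2) = nRT/V = 0.3090 × 8.314 × 538 / 34.9 = 39.60 kPa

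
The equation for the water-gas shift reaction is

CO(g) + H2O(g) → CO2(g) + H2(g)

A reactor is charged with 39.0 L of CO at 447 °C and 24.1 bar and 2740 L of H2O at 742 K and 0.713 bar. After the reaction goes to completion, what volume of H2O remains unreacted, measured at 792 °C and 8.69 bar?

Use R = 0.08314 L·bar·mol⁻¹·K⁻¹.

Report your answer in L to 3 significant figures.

n(CO) = PV/RT = (24.1 × 39.0) / (0.08314 × 720.15) = 15.70 mol
n(H2O) = PV/RT = (0.713 × 2740) / (0.08314 × 742) = 31.67 mol
For 15.70 mol CO, stoichiometry requires (1/1) × 15.70 = 15.70 mol H2O; 31.67 mol is available, so CO is limiting.
n(H2O) consumed = (1/1) × 15.70 = 15.70 mol; remaining = 31.67 − 15.70 = 15.97 mol
V(H2O) = nRT/P = 15.97 × 0.08314 × 1065.15 / 8.69 = 162.7 L

163 L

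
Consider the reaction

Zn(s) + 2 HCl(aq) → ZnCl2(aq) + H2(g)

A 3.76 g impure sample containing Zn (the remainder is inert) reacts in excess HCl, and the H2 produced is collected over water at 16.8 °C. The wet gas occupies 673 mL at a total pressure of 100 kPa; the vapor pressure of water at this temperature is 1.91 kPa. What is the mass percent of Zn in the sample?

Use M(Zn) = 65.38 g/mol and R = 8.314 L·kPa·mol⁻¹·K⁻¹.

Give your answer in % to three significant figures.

P(H2) = 100 − 1.91 = 98.09 kPa
n(H2) = PV/RT = (98.09 × 0.6730) / (8.314 × 289.95) = 0.02738 mol
n(Zn) = (1/1) × 0.02738 = 0.02738 mol
m(Zn) = 0.02738 × 65.38 = 1.790 g
%Zn = 1.790 / 3.76 × 100 = 47.61%

47.6 %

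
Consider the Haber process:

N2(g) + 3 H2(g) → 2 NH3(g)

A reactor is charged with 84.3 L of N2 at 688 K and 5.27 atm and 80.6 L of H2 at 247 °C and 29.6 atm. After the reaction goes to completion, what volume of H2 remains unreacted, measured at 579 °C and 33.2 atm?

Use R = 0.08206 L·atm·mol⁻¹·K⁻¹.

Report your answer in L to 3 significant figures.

68.0 L

n(N2) = PV/RT = (5.27 × 84.3) / (0.08206 × 688) = 7.869 mol
n(H2) = PV/RT = (29.6 × 80.6) / (0.08206 × 520.15) = 55.89 mol
For 7.869 mol N2, stoichiometry requires (3/1) × 7.869 = 23.61 mol H2; 55.89 mol is available, so N2 is limiting.
n(H2) consumed = (3/1) × 7.869 = 23.61 mol; remaining = 55.89 − 23.61 = 32.28 mol
V(H2) = nRT/P = 32.28 × 0.08206 × 852.15 / 33.2 = 67.99 L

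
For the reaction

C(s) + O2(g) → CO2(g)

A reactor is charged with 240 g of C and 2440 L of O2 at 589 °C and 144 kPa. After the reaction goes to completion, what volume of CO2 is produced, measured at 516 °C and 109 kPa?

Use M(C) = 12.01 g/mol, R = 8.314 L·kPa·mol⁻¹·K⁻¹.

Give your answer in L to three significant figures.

1200 L

n(C) = 240 / 12.01 = 19.98 mol
n(O2) = PV/RT = (144 × 2440) / (8.314 × 862.15) = 49.02 mol
For 19.98 mol C, stoichiometry requires (1/1) × 19.98 = 19.98 mol O2; 49.02 mol is available, so C is limiting.
n(CO2) = (1/1) × 19.98 = 19.98 mol
V(CO2) = nRT/P = 19.98 × 8.314 × 789.15 / 109 = 1203 L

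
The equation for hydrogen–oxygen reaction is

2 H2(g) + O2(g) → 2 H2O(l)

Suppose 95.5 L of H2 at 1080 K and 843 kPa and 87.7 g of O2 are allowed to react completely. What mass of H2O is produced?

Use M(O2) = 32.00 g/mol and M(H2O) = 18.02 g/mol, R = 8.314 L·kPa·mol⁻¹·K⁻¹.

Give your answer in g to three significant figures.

n(H2) = PV/RT = (843 × 95.5) / (8.314 × 1080) = 8.966 mol
n(O2) = 87.7 / 32.00 = 2.741 mol
For 8.966 mol H2, stoichiometry requires (1/2) × 8.966 = 4.483 mol O2; 2.741 mol is available, so O2 is limiting.
n(H2O) = (2/1) × 2.741 = 5.482 mol
m(H2O) = 5.482 × 18.02 = 98.79 g

98.8 g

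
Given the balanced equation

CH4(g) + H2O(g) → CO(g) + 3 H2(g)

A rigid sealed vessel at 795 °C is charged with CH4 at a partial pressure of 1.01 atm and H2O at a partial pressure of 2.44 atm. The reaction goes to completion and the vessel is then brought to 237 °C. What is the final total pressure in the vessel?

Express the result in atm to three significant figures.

2.61 atm

Because the vessel is rigid and T is held at 795 °C, work the stoichiometry in partial pressures (P_i = n_iRT/V).
P(H2O) required for 1.01 atm of CH4 = (1/1) × 1.01 = 1.010 atm; available 2.44 atm, so CH4 is limiting.
P(H2O) remaining = 2.44 − (1/1) × 1.01 = 1.430 atm
P(gaseous products) = (1+3)/1 × 1.01 = 4.040 atm
P_total at 795 °C = 1.430 + 4.040 = 5.470 atm
Scaling to 237 °C: P = 5.470 × 510.15/1068.15 = 2.612 atm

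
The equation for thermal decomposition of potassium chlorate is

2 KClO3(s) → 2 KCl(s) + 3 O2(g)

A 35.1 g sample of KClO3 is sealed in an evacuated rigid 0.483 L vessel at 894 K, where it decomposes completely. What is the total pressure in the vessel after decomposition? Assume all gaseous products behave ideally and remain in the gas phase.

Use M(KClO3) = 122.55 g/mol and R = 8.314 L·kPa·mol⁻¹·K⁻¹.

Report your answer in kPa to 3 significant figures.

6610 kPa

n(KClO3) = 35.1 / 122.55 = 0.2864 mol
n(gas produced) = (3/2) × 0.2864 = 0.4296 mol
P = nRT/V = 0.4296 × 8.314 × 894 / 0.483 = 6611 kPa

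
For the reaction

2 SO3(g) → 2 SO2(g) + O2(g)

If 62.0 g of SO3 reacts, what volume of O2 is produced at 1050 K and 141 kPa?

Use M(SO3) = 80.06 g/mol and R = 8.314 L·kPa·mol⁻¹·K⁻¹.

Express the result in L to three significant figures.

24.0 L

n(SO3) = 62.00 / 80.06 = 0.7744 mol
n(O2) = (1/2) × 0.7744 = 0.3872 mol
V = nRT/P = 0.3872 × 8.314 × 1050 / 141 = 23.97 L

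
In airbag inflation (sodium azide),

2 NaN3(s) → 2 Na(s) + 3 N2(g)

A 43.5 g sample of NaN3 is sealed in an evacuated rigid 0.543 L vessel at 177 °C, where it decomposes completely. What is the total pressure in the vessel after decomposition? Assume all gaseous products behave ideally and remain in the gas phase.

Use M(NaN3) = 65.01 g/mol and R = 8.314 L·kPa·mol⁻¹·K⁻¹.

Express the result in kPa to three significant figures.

6920 kPa

n(NaN3) = 43.5 / 65.01 = 0.6691 mol
n(gas produced) = (3/2) × 0.6691 = 1.004 mol
P = nRT/V = 1.004 × 8.314 × 450.15 / 0.543 = 6920 kPa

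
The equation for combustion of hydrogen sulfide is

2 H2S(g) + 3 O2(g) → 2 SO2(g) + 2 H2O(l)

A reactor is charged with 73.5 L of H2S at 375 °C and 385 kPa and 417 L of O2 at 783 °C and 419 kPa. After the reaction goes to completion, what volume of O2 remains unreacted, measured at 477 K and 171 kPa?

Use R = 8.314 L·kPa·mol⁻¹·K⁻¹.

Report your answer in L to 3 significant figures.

279 L

n(H2S) = PV/RT = (385 × 73.5) / (8.314 × 648.15) = 5.251 mol
n(O2) = PV/RT = (419 × 417) / (8.314 × 1056.15) = 19.90 mol
For 5.251 mol H2S, stoichiometry requires (3/2) × 5.251 = 7.877 mol O2; 19.90 mol is available, so H2S is limiting.
n(O2) consumed = (3/2) × 5.251 = 7.877 mol; remaining = 19.90 − 7.877 = 12.02 mol
V(O2) = nRT/P = 12.02 × 8.314 × 477 / 171 = 278.8 L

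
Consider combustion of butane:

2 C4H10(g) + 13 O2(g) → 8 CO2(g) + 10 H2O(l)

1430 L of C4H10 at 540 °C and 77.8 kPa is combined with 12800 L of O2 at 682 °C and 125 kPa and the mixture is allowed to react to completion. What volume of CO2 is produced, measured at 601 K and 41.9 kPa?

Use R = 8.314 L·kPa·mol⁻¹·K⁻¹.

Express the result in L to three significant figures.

7850 L

n(C4H10) = PV/RT = (77.8 × 1430) / (8.314 × 813.15) = 16.46 mol
n(O2) = PV/RT = (125 × 12800) / (8.314 × 955.15) = 201.5 mol
For 16.46 mol C4H10, stoichiometry requires (13/2) × 16.46 = 107.0 mol O2; 201.5 mol is available, so C4H10 is limiting.
n(CO2) = (8/2) × 16.46 = 65.84 mol
V(CO2) = nRT/P = 65.84 × 8.314 × 601 / 41.9 = 7852 L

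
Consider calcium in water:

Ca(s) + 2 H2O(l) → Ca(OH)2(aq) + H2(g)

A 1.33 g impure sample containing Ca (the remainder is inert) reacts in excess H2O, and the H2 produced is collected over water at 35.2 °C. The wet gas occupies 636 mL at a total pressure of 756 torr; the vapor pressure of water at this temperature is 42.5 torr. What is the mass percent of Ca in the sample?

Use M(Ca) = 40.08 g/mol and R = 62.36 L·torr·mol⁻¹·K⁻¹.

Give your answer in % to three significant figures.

71.1 %

P(H2) = 756 − 42.5 = 713.5 torr
n(H2) = PV/RT = (713.5 × 0.6360) / (62.36 × 308.35) = 0.02360 mol
n(Ca) = (1/1) × 0.02360 = 0.02360 mol
m(Ca) = 0.02360 × 40.08 = 0.9459 g
%Ca = 0.9459 / 1.33 × 100 = 71.12%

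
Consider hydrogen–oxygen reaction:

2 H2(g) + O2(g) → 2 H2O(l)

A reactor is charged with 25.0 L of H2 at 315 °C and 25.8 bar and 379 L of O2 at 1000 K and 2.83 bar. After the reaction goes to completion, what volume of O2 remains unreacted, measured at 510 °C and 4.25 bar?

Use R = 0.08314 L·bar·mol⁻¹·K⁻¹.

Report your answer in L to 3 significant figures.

96.6 L

n(H2) = PV/RT = (25.8 × 25.0) / (0.08314 × 588.15) = 13.19 mol
n(O2) = PV/RT = (2.83 × 379) / (0.08314 × 1000) = 12.90 mol
For 13.19 mol H2, stoichiometry requires (1/2) × 13.19 = 6.595 mol O2; 12.90 mol is available, so H2 is limiting.
n(O2) consumed = (1/2) × 13.19 = 6.595 mol; remaining = 12.90 − 6.595 = 6.305 mol
V(O2) = nRT/P = 6.305 × 0.08314 × 783.15 / 4.25 = 96.59 L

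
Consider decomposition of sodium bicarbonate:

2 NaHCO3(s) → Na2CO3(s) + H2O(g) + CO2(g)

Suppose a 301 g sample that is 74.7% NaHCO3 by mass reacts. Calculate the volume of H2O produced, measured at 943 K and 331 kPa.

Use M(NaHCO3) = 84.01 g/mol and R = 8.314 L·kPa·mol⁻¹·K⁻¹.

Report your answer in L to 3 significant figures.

31.7 L

mass of NaHCO3 = 301 × 74.7/100 = 224.8 g
n(NaHCO3) = 224.8 / 84.01 = 2.676 mol
n(H2O) = (1/2) × 2.676 = 1.338 mol
V = nRT/P = 1.338 × 8.314 × 943 / 331 = 31.69 L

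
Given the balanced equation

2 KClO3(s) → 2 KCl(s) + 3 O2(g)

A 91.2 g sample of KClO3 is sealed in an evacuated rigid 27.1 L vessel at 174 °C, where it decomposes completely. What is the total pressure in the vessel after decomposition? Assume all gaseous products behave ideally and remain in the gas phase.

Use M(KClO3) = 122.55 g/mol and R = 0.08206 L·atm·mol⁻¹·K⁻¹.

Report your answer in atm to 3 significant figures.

1.51 atm

n(KClO3) = 91.2 / 122.55 = 0.7442 mol
n(gas produced) = (3/2) × 0.7442 = 1.116 mol
P = nRT/V = 1.116 × 0.08206 × 447.15 / 27.1 = 1.511 atm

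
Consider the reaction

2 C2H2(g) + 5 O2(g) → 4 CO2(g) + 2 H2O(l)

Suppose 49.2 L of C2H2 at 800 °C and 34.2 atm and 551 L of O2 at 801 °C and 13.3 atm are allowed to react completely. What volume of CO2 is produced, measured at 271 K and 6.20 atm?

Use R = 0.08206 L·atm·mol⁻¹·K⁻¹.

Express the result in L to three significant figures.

137 L

n(C2H2) = PV/RT = (34.2 × 49.2) / (0.08206 × 1073.15) = 19.11 mol
n(O2) = PV/RT = (13.3 × 551) / (0.08206 × 1074.15) = 83.14 mol
For 19.11 mol C2H2, stoichiometry requires (5/2) × 19.11 = 47.77 mol O2; 83.14 mol is available, so C2H2 is limiting.
n(CO2) = (4/2) × 19.11 = 38.22 mol
V(CO2) = nRT/P = 38.22 × 0.08206 × 271 / 6.20 = 137.1 L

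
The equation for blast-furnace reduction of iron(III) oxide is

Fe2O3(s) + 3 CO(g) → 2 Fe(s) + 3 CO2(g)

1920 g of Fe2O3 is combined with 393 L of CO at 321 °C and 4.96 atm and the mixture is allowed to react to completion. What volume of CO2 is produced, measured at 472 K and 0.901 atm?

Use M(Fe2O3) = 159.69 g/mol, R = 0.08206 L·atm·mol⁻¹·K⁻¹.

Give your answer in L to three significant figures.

n(Fe2O3) = 1920 / 159.69 = 12.02 mol
n(CO) = PV/RT = (4.96 × 393) / (0.08206 × 594.15) = 39.98 mol
For 12.02 mol Fe2O3, stoichiometry requires (3/1) × 12.02 = 36.06 mol CO; 39.98 mol is available, so Fe2O3 is limiting.
n(CO2) = (3/1) × 12.02 = 36.06 mol
V(CO2) = nRT/P = 36.06 × 0.08206 × 472 / 0.901 = 1550 L

1550 L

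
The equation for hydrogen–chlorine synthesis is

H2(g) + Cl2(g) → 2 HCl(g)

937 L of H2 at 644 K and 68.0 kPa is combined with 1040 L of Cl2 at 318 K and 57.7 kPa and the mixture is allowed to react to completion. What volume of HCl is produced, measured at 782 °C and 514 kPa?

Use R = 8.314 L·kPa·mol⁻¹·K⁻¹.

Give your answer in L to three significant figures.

n(H2) = PV/RT = (68.0 × 937) / (8.314 × 644) = 11.90 mol
n(Cl2) = PV/RT = (57.7 × 1040) / (8.314 × 318) = 22.70 mol
For 11.90 mol H2, stoichiometry requires (1/1) × 11.90 = 11.90 mol Cl2; 22.70 mol is available, so H2 is limiting.
n(HCl) = (2/1) × 11.90 = 23.80 mol
V(HCl) = nRT/P = 23.80 × 8.314 × 1055.15 / 514 = 406.2 L

406 L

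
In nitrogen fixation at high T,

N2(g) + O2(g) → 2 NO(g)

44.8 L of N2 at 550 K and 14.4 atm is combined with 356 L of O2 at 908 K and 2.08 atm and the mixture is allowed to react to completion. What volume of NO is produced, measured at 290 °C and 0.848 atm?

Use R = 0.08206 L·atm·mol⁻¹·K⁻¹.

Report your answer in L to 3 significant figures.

n(N2) = PV/RT = (14.4 × 44.8) / (0.08206 × 550) = 14.29 mol
n(O2) = PV/RT = (2.08 × 356) / (0.08206 × 908) = 9.938 mol
For 14.29 mol N2, stoichiometry requires (1/1) × 14.29 = 14.29 mol O2; 9.938 mol is available, so O2 is limiting.
n(NO) = (2/1) × 9.938 = 19.88 mol
V(NO) = nRT/P = 19.88 × 0.08206 × 563.15 / 0.848 = 1083 L

1080 L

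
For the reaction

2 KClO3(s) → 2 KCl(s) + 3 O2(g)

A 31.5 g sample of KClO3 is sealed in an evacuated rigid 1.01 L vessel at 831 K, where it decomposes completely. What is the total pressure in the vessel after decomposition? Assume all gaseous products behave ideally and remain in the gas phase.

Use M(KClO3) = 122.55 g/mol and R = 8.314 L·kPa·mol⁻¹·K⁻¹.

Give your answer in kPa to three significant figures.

n(KClO3) = 31.5 / 122.55 = 0.2570 mol
n(gas produced) = (3/2) × 0.2570 = 0.3855 mol
P = nRT/V = 0.3855 × 8.314 × 831 / 1.01 = 2637 kPa

2640 kPa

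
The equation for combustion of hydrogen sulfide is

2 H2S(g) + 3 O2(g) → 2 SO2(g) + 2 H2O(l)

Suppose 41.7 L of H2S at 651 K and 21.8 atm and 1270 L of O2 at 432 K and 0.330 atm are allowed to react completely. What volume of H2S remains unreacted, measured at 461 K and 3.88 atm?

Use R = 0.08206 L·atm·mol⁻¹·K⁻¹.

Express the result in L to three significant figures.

89.1 L

n(H2S) = PV/RT = (21.8 × 41.7) / (0.08206 × 651) = 17.02 mol
n(O2) = PV/RT = (0.330 × 1270) / (0.08206 × 432) = 11.82 mol
For 17.02 mol H2S, stoichiometry requires (3/2) × 17.02 = 25.53 mol O2; 11.82 mol is available, so O2 is limiting.
n(H2S) consumed = (2/3) × 11.82 = 7.880 mol; remaining = 17.02 − 7.880 = 9.140 mol
V(H2S) = nRT/P = 9.140 × 0.08206 × 461 / 3.88 = 89.11 L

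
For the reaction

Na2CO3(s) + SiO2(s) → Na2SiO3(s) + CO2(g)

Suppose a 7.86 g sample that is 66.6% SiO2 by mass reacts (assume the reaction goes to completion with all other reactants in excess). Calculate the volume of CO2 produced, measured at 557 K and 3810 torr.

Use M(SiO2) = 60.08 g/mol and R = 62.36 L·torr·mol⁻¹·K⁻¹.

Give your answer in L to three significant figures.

mass of SiO2 = 7.86 × 66.6/100 = 5.235 g
n(SiO2) = 5.235 / 60.08 = 0.08713 mol
n(CO2) = (1/1) × 0.08713 = 0.08713 mol
V = nRT/P = 0.08713 × 62.36 × 557 / 3810 = 0.7943 L

0.794 L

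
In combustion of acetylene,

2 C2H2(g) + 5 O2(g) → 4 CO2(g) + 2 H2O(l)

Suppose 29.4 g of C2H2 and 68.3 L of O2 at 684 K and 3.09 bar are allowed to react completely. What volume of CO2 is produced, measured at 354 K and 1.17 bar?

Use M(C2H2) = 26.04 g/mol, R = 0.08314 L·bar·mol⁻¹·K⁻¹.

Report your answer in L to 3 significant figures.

56.8 L

n(C2H2) = 29.4 / 26.04 = 1.129 mol
n(O2) = PV/RT = (3.09 × 68.3) / (0.08314 × 684) = 3.711 mol
For 1.129 mol C2H2, stoichiometry requires (5/2) × 1.129 = 2.822 mol O2; 3.711 mol is available, so C2H2 is limiting.
n(CO2) = (4/2) × 1.129 = 2.258 mol
V(CO2) = nRT/P = 2.258 × 0.08314 × 354 / 1.17 = 56.80 L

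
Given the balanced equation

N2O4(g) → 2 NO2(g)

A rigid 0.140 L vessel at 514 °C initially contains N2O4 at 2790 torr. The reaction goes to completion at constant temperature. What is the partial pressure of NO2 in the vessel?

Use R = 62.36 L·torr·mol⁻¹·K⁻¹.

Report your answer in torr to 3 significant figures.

5580 torr

n(N2O4)₀ = PV/RT = (2790 × 0.140) / (62.36 × 787.15) = 0.007957 mol
n(NO2) = (2/1) × 0.007957 = 0.01591 mol
P(NO2) = nRT/V = 0.01591 × 62.36 × 787.15 / 0.140 = 5578 torr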